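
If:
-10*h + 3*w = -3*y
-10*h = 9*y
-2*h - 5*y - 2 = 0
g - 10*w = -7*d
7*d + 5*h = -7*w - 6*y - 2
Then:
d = -297/112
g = 697/16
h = 9/16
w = 5/2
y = -5/8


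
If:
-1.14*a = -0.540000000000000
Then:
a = 0.47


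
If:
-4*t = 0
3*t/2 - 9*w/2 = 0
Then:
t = 0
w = 0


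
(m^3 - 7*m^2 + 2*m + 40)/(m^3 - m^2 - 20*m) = (m^2 - 2*m - 8)/(m*(m + 4))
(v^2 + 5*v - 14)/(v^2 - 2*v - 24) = (-v^2 - 5*v + 14)/(-v^2 + 2*v + 24)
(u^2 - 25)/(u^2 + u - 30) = (u + 5)/(u + 6)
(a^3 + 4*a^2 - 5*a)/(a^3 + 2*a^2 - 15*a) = (a - 1)/(a - 3)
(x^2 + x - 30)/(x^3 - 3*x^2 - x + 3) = (x^2 + x - 30)/(x^3 - 3*x^2 - x + 3)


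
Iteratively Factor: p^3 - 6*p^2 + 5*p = (p)*(p^2 - 6*p + 5) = p*(p - 1)*(p - 5)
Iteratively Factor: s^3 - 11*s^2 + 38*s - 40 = (s - 2)*(s^2 - 9*s + 20) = (s - 5)*(s - 2)*(s - 4)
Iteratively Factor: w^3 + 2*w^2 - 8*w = (w + 4)*(w^2 - 2*w) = w*(w + 4)*(w - 2)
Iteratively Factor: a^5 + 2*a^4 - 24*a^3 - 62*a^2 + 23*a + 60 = (a - 5)*(a^4 + 7*a^3 + 11*a^2 - 7*a - 12) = (a - 5)*(a - 1)*(a^3 + 8*a^2 + 19*a + 12) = (a - 5)*(a - 1)*(a + 3)*(a^2 + 5*a + 4) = (a - 5)*(a - 1)*(a + 1)*(a + 3)*(a + 4)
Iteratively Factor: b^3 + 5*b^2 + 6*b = (b + 3)*(b^2 + 2*b) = b*(b + 3)*(b + 2)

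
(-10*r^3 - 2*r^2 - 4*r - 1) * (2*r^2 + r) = -20*r^5 - 14*r^4 - 10*r^3 - 6*r^2 - r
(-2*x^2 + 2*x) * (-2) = 4*x^2 - 4*x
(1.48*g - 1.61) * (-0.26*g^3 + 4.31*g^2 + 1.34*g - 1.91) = -0.3848*g^4 + 6.7974*g^3 - 4.9559*g^2 - 4.9842*g + 3.0751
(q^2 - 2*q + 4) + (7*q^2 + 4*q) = 8*q^2 + 2*q + 4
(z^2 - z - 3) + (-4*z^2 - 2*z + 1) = -3*z^2 - 3*z - 2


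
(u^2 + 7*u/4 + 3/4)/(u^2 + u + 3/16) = 4*(u + 1)/(4*u + 1)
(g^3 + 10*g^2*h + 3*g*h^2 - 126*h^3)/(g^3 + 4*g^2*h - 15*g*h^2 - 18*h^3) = (g + 7*h)/(g + h)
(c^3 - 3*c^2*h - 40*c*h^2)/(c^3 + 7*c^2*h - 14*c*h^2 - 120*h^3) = c*(c - 8*h)/(c^2 + 2*c*h - 24*h^2)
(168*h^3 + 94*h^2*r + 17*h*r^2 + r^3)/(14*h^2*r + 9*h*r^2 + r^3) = (24*h^2 + 10*h*r + r^2)/(r*(2*h + r))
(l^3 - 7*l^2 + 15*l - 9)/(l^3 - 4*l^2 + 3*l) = (l - 3)/l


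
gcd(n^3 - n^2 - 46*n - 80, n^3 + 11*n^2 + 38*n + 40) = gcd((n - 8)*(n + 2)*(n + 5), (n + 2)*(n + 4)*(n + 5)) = n^2 + 7*n + 10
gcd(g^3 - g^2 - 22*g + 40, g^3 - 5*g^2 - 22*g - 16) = 1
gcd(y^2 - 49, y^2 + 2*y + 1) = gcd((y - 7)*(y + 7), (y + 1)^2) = 1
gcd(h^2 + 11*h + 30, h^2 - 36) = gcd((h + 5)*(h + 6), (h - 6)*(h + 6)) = h + 6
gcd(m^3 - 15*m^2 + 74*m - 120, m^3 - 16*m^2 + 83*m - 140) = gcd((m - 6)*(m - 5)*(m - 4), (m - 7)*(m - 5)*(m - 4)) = m^2 - 9*m + 20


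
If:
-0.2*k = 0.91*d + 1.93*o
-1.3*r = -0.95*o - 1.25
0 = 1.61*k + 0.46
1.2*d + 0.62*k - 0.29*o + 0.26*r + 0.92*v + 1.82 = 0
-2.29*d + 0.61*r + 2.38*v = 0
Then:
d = -0.75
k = -0.29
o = 0.38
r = 1.24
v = -1.04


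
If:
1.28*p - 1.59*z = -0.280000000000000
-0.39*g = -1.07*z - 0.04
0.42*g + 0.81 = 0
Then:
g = -1.93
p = -1.14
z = -0.74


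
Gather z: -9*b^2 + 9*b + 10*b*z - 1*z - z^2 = -9*b^2 + 9*b - z^2 + z*(10*b - 1)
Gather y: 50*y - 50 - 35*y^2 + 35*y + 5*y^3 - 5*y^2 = 5*y^3 - 40*y^2 + 85*y - 50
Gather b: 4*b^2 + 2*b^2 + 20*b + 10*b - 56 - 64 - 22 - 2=6*b^2 + 30*b - 144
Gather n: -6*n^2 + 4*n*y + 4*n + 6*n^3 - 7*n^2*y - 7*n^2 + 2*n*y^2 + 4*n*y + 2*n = 6*n^3 + n^2*(-7*y - 13) + n*(2*y^2 + 8*y + 6)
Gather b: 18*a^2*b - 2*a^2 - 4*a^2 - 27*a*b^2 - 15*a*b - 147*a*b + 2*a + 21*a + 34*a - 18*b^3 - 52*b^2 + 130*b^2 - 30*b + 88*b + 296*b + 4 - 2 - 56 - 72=-6*a^2 + 57*a - 18*b^3 + b^2*(78 - 27*a) + b*(18*a^2 - 162*a + 354) - 126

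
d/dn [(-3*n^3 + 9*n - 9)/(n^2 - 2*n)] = 3*(-n^4 + 4*n^3 - 3*n^2 + 6*n - 6)/(n^2*(n^2 - 4*n + 4))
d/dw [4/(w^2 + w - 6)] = 4*(-2*w - 1)/(w^2 + w - 6)^2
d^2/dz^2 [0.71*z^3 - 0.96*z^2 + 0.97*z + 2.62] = 4.26*z - 1.92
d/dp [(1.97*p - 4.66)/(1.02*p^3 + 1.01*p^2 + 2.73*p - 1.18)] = (-4.0188*p^3 + 12.2699*p^2 + 9.4132*p + 10.3972)/(1.0404*p^6 + 2.0604*p^5 + 6.5893*p^4 + 3.1074*p^3 + 5.0693*p^2 - 6.4428*p + 1.3924)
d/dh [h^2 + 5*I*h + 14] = 2*h + 5*I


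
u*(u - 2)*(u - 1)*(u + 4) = u^4 + u^3 - 10*u^2 + 8*u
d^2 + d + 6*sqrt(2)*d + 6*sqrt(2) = (d + 1)*(d + 6*sqrt(2))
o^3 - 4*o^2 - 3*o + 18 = (o - 3)^2*(o + 2)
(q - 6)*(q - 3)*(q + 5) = q^3 - 4*q^2 - 27*q + 90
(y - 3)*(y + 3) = y^2 - 9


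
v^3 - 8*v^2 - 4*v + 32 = (v - 8)*(v - 2)*(v + 2)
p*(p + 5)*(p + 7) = p^3 + 12*p^2 + 35*p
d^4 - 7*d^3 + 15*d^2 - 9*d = d*(d - 3)^2*(d - 1)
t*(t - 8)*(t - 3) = t^3 - 11*t^2 + 24*t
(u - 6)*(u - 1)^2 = u^3 - 8*u^2 + 13*u - 6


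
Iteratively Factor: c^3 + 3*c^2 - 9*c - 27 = (c + 3)*(c^2 - 9) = (c + 3)^2*(c - 3)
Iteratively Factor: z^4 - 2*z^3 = (z)*(z^3 - 2*z^2) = z^2*(z^2 - 2*z) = z^3*(z - 2)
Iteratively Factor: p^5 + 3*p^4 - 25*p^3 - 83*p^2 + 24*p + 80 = (p + 1)*(p^4 + 2*p^3 - 27*p^2 - 56*p + 80) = (p + 1)*(p + 4)*(p^3 - 2*p^2 - 19*p + 20) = (p + 1)*(p + 4)^2*(p^2 - 6*p + 5) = (p - 1)*(p + 1)*(p + 4)^2*(p - 5)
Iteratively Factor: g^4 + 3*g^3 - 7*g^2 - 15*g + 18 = (g - 1)*(g^3 + 4*g^2 - 3*g - 18) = (g - 1)*(g + 3)*(g^2 + g - 6) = (g - 2)*(g - 1)*(g + 3)*(g + 3)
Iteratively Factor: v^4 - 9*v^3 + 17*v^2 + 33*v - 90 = (v - 3)*(v^3 - 6*v^2 - v + 30) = (v - 5)*(v - 3)*(v^2 - v - 6) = (v - 5)*(v - 3)^2*(v + 2)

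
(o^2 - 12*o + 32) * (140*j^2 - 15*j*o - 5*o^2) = 140*j^2*o^2 - 1680*j^2*o + 4480*j^2 - 15*j*o^3 + 180*j*o^2 - 480*j*o - 5*o^4 + 60*o^3 - 160*o^2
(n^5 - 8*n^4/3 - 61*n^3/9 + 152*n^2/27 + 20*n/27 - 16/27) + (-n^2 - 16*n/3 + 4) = n^5 - 8*n^4/3 - 61*n^3/9 + 125*n^2/27 - 124*n/27 + 92/27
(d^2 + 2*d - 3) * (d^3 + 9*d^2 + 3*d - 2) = d^5 + 11*d^4 + 18*d^3 - 23*d^2 - 13*d + 6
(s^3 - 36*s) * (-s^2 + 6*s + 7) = -s^5 + 6*s^4 + 43*s^3 - 216*s^2 - 252*s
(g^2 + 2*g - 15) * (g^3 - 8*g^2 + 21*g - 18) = g^5 - 6*g^4 - 10*g^3 + 144*g^2 - 351*g + 270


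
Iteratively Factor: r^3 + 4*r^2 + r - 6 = (r + 3)*(r^2 + r - 2) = (r - 1)*(r + 3)*(r + 2)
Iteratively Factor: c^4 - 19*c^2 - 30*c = (c + 3)*(c^3 - 3*c^2 - 10*c) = (c - 5)*(c + 3)*(c^2 + 2*c) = (c - 5)*(c + 2)*(c + 3)*(c)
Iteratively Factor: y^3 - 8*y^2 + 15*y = (y - 3)*(y^2 - 5*y) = y*(y - 3)*(y - 5)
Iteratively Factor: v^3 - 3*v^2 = (v - 3)*(v^2) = v*(v - 3)*(v)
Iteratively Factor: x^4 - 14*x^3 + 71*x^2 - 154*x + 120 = (x - 4)*(x^3 - 10*x^2 + 31*x - 30) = (x - 4)*(x - 3)*(x^2 - 7*x + 10) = (x - 4)*(x - 3)*(x - 2)*(x - 5)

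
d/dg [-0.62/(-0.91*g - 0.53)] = -0.5642/(0.91*g + 0.53)^2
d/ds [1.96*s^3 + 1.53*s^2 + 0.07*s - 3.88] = 5.88*s^2 + 3.06*s + 0.07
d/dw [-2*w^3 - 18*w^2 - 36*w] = -6*w^2 - 36*w - 36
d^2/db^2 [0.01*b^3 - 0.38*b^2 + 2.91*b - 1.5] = 0.06*b - 0.76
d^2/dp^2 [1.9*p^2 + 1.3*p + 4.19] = 3.80000000000000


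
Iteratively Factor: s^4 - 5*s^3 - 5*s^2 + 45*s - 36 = (s - 1)*(s^3 - 4*s^2 - 9*s + 36) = (s - 4)*(s - 1)*(s^2 - 9) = (s - 4)*(s - 3)*(s - 1)*(s + 3)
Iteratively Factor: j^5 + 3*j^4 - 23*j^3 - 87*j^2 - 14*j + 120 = (j - 1)*(j^4 + 4*j^3 - 19*j^2 - 106*j - 120) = (j - 1)*(j + 4)*(j^3 - 19*j - 30) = (j - 1)*(j + 2)*(j + 4)*(j^2 - 2*j - 15) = (j - 1)*(j + 2)*(j + 3)*(j + 4)*(j - 5)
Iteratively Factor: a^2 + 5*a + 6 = (a + 3)*(a + 2)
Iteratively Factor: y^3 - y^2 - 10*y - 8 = (y + 1)*(y^2 - 2*y - 8) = (y - 4)*(y + 1)*(y + 2)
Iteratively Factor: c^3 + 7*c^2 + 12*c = (c + 4)*(c^2 + 3*c) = (c + 3)*(c + 4)*(c)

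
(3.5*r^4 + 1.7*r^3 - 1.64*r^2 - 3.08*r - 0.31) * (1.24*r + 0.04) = 4.34*r^5 + 2.248*r^4 - 1.9656*r^3 - 3.8848*r^2 - 0.5076*r - 0.0124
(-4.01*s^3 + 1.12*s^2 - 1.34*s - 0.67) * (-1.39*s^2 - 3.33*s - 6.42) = 5.5739*s^5 + 11.7965*s^4 + 23.8772*s^3 - 1.7969*s^2 + 10.8339*s + 4.3014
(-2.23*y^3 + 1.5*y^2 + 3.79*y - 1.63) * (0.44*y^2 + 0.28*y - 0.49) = -0.9812*y^5 + 0.0356*y^4 + 3.1803*y^3 - 0.391*y^2 - 2.3135*y + 0.7987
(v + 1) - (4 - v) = 2*v - 3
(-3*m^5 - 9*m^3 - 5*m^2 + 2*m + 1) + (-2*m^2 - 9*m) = -3*m^5 - 9*m^3 - 7*m^2 - 7*m + 1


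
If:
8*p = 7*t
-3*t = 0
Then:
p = 0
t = 0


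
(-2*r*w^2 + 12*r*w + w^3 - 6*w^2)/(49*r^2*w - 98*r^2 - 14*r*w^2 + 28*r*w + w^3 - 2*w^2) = w*(-2*r*w + 12*r + w^2 - 6*w)/(49*r^2*w - 98*r^2 - 14*r*w^2 + 28*r*w + w^3 - 2*w^2)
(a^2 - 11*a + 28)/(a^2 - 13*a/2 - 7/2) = 2*(a - 4)/(2*a + 1)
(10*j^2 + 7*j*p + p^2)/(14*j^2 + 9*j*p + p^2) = (5*j + p)/(7*j + p)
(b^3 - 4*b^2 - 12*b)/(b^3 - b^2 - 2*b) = (-b^2 + 4*b + 12)/(-b^2 + b + 2)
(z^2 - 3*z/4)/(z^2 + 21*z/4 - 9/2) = z/(z + 6)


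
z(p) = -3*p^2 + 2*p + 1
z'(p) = 2 - 6*p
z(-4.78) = -77.11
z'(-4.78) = 30.68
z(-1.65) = -10.47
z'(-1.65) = 11.90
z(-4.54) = -69.91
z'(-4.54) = 29.24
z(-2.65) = -25.37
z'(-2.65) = 17.90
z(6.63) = -117.61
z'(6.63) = -37.78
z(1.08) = -0.34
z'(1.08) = -4.48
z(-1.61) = -10.00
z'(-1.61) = 11.66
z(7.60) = -157.08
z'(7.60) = -43.60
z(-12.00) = -455.00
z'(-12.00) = 74.00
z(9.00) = -224.00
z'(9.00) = -52.00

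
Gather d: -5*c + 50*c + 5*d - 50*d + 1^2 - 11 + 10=45*c - 45*d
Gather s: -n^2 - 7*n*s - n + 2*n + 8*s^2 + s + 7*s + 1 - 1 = -n^2 + n + 8*s^2 + s*(8 - 7*n)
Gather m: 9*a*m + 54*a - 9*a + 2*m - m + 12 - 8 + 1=45*a + m*(9*a + 1) + 5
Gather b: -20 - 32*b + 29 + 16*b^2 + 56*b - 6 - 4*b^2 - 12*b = 12*b^2 + 12*b + 3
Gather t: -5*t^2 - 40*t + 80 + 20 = -5*t^2 - 40*t + 100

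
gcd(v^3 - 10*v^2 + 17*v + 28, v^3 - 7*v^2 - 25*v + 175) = v - 7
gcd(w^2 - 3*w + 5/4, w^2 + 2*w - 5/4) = w - 1/2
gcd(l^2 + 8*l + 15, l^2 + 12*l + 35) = l + 5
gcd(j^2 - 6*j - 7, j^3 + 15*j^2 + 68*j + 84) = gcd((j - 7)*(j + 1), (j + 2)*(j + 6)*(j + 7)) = 1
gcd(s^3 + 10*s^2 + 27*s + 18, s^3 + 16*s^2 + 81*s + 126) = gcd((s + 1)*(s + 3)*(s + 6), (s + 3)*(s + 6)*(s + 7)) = s^2 + 9*s + 18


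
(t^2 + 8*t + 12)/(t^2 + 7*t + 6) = (t + 2)/(t + 1)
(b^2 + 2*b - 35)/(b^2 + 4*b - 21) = (b - 5)/(b - 3)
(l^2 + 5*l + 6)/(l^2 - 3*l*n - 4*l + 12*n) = (l^2 + 5*l + 6)/(l^2 - 3*l*n - 4*l + 12*n)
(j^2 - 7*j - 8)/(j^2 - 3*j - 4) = (j - 8)/(j - 4)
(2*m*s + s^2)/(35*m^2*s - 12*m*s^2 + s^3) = (2*m + s)/(35*m^2 - 12*m*s + s^2)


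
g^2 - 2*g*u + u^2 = (-g + u)^2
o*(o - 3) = o^2 - 3*o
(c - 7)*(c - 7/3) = c^2 - 28*c/3 + 49/3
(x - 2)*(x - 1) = x^2 - 3*x + 2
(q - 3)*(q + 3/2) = q^2 - 3*q/2 - 9/2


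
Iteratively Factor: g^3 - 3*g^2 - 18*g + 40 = (g - 5)*(g^2 + 2*g - 8) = (g - 5)*(g - 2)*(g + 4)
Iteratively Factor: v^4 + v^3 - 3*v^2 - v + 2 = (v - 1)*(v^3 + 2*v^2 - v - 2) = (v - 1)^2*(v^2 + 3*v + 2) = (v - 1)^2*(v + 2)*(v + 1)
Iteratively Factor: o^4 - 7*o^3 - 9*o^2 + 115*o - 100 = (o - 5)*(o^3 - 2*o^2 - 19*o + 20) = (o - 5)*(o - 1)*(o^2 - o - 20) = (o - 5)*(o - 1)*(o + 4)*(o - 5)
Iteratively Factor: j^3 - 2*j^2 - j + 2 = (j - 1)*(j^2 - j - 2) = (j - 1)*(j + 1)*(j - 2)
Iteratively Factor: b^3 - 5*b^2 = (b)*(b^2 - 5*b) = b*(b - 5)*(b)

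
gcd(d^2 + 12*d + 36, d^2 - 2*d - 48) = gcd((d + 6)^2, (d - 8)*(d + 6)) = d + 6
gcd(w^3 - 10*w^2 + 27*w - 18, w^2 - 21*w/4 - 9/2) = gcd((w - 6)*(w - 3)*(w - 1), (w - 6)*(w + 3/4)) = w - 6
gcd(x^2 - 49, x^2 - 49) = x^2 - 49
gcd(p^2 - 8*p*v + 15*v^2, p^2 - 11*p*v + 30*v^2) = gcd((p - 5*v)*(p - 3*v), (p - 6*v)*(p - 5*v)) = p - 5*v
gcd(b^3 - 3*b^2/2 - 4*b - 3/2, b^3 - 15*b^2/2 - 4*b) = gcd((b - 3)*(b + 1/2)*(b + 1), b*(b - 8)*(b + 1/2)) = b + 1/2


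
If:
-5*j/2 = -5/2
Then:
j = 1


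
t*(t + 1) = t^2 + t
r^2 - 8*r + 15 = (r - 5)*(r - 3)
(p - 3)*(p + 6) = p^2 + 3*p - 18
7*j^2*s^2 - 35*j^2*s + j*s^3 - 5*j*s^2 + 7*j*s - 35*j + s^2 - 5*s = (7*j + s)*(s - 5)*(j*s + 1)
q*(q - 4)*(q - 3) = q^3 - 7*q^2 + 12*q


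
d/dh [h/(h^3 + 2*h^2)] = 2*(-h - 1)/(h^2*(h + 2)^2)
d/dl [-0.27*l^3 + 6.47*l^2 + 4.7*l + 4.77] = -0.81*l^2 + 12.94*l + 4.7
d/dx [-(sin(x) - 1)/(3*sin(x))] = -cos(x)/(3*sin(x)^2)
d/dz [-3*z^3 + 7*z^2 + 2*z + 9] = -9*z^2 + 14*z + 2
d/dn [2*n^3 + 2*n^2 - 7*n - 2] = 6*n^2 + 4*n - 7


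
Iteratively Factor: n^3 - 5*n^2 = (n - 5)*(n^2) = n*(n - 5)*(n)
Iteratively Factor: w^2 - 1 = (w - 1)*(w + 1)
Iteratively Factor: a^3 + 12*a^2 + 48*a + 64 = (a + 4)*(a^2 + 8*a + 16) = (a + 4)^2*(a + 4)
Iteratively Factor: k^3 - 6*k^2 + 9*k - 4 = (k - 1)*(k^2 - 5*k + 4) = (k - 4)*(k - 1)*(k - 1)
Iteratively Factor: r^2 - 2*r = (r - 2)*(r)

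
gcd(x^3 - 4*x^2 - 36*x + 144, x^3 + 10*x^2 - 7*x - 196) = x - 4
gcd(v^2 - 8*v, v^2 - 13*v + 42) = 1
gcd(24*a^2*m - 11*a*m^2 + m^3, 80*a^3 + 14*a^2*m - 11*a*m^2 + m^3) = 8*a - m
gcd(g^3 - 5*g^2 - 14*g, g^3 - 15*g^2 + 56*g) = g^2 - 7*g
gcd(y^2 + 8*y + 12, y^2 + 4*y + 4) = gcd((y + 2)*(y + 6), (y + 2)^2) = y + 2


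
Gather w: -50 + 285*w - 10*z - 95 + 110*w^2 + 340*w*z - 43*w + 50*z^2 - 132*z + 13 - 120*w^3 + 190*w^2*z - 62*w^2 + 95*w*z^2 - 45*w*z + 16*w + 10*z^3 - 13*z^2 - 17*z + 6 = -120*w^3 + w^2*(190*z + 48) + w*(95*z^2 + 295*z + 258) + 10*z^3 + 37*z^2 - 159*z - 126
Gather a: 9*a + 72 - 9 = 9*a + 63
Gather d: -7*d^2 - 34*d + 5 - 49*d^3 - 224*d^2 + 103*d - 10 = -49*d^3 - 231*d^2 + 69*d - 5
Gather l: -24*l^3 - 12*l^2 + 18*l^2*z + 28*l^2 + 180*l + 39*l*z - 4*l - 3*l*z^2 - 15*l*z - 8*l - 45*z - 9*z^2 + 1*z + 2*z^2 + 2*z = -24*l^3 + l^2*(18*z + 16) + l*(-3*z^2 + 24*z + 168) - 7*z^2 - 42*z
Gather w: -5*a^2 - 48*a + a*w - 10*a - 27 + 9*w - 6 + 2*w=-5*a^2 - 58*a + w*(a + 11) - 33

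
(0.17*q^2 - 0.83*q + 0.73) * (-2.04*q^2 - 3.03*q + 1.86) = -0.3468*q^4 + 1.1781*q^3 + 1.3419*q^2 - 3.7557*q + 1.3578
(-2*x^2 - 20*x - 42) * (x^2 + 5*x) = -2*x^4 - 30*x^3 - 142*x^2 - 210*x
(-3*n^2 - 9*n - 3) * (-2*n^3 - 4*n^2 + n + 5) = 6*n^5 + 30*n^4 + 39*n^3 - 12*n^2 - 48*n - 15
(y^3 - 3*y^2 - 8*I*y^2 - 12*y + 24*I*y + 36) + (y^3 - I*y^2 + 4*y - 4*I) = 2*y^3 - 3*y^2 - 9*I*y^2 - 8*y + 24*I*y + 36 - 4*I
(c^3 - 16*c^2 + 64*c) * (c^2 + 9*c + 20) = c^5 - 7*c^4 - 60*c^3 + 256*c^2 + 1280*c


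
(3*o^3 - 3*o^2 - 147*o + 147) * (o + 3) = 3*o^4 + 6*o^3 - 156*o^2 - 294*o + 441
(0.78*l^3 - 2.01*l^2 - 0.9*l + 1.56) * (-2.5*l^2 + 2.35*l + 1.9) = -1.95*l^5 + 6.858*l^4 - 0.991499999999999*l^3 - 9.834*l^2 + 1.956*l + 2.964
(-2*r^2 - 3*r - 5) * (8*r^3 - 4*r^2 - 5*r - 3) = -16*r^5 - 16*r^4 - 18*r^3 + 41*r^2 + 34*r + 15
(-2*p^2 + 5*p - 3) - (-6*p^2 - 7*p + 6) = 4*p^2 + 12*p - 9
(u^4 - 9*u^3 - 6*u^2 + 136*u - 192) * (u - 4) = u^5 - 13*u^4 + 30*u^3 + 160*u^2 - 736*u + 768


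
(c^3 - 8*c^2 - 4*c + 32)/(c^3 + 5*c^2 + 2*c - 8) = (c^2 - 10*c + 16)/(c^2 + 3*c - 4)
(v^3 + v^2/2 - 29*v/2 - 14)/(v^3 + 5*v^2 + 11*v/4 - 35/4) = 2*(v^2 - 3*v - 4)/(2*v^2 + 3*v - 5)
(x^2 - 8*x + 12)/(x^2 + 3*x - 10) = (x - 6)/(x + 5)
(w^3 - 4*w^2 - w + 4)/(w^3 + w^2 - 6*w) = (w^3 - 4*w^2 - w + 4)/(w*(w^2 + w - 6))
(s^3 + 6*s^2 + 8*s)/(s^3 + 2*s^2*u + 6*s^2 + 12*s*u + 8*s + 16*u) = s/(s + 2*u)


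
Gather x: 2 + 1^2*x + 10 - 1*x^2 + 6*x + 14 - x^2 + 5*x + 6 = -2*x^2 + 12*x + 32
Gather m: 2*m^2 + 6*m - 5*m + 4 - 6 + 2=2*m^2 + m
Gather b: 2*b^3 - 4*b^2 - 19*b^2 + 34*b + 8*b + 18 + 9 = 2*b^3 - 23*b^2 + 42*b + 27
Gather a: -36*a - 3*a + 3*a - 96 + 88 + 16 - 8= -36*a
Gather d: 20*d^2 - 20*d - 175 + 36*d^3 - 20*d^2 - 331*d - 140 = 36*d^3 - 351*d - 315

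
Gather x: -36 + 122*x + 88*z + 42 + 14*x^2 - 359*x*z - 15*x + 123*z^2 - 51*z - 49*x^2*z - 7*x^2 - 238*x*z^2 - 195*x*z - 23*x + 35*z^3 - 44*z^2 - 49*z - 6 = x^2*(7 - 49*z) + x*(-238*z^2 - 554*z + 84) + 35*z^3 + 79*z^2 - 12*z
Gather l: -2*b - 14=-2*b - 14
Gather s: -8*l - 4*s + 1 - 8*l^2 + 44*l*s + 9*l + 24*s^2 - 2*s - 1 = -8*l^2 + l + 24*s^2 + s*(44*l - 6)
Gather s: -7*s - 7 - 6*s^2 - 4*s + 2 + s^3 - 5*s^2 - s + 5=s^3 - 11*s^2 - 12*s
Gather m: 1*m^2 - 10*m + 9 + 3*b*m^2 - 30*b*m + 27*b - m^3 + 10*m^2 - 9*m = 27*b - m^3 + m^2*(3*b + 11) + m*(-30*b - 19) + 9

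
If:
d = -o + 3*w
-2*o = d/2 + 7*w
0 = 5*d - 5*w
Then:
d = 0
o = 0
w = 0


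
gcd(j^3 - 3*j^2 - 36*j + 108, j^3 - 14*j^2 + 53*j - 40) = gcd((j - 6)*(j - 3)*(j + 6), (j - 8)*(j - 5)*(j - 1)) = 1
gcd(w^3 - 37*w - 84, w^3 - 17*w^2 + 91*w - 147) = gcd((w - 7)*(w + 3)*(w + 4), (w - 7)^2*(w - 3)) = w - 7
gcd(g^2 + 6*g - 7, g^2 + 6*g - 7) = g^2 + 6*g - 7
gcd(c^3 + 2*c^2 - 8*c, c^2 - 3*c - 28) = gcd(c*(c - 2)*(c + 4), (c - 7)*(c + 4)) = c + 4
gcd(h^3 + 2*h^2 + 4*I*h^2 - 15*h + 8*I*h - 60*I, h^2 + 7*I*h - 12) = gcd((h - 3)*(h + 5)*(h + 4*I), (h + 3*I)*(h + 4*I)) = h + 4*I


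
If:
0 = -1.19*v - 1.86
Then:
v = -1.56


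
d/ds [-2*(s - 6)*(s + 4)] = 4 - 4*s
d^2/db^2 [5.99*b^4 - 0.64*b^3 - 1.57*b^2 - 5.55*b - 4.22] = 71.88*b^2 - 3.84*b - 3.14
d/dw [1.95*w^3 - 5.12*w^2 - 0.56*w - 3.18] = 5.85*w^2 - 10.24*w - 0.56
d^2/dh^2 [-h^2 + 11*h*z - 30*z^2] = -2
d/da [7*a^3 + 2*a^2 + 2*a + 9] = 21*a^2 + 4*a + 2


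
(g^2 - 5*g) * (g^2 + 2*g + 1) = g^4 - 3*g^3 - 9*g^2 - 5*g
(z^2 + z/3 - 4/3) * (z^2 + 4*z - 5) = z^4 + 13*z^3/3 - 5*z^2 - 7*z + 20/3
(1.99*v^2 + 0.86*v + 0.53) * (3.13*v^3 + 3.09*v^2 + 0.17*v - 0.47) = 6.2287*v^5 + 8.8409*v^4 + 4.6546*v^3 + 0.8486*v^2 - 0.3141*v - 0.2491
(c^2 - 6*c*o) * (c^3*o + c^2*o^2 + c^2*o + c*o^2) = c^5*o - 5*c^4*o^2 + c^4*o - 6*c^3*o^3 - 5*c^3*o^2 - 6*c^2*o^3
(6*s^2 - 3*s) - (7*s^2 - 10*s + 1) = -s^2 + 7*s - 1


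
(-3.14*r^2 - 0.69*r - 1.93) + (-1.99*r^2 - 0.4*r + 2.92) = -5.13*r^2 - 1.09*r + 0.99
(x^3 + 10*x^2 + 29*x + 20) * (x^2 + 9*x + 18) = x^5 + 19*x^4 + 137*x^3 + 461*x^2 + 702*x + 360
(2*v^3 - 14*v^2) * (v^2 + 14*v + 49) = 2*v^5 + 14*v^4 - 98*v^3 - 686*v^2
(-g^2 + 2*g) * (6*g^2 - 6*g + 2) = -6*g^4 + 18*g^3 - 14*g^2 + 4*g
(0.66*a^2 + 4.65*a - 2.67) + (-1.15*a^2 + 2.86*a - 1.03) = -0.49*a^2 + 7.51*a - 3.7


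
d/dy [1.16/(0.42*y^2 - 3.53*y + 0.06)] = (4.0948 - 0.9744*y)/(0.42*y^2 - 3.53*y + 0.06)^2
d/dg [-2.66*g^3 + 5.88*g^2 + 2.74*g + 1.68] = -7.98*g^2 + 11.76*g + 2.74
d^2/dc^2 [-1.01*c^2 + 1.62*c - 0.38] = -2.02000000000000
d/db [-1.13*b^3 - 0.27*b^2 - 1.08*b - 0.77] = -3.39*b^2 - 0.54*b - 1.08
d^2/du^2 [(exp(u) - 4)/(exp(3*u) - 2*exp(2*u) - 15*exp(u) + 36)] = (4*exp(4*u) - 18*exp(3*u) + 8*exp(2*u) - 232*exp(u) - 96)*exp(u)/(exp(7*u) - 42*exp(5*u) + 28*exp(4*u) + 609*exp(3*u) - 756*exp(2*u) - 3024*exp(u) + 5184)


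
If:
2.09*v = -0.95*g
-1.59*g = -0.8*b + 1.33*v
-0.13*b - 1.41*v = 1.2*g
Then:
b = 0.00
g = 0.00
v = 0.00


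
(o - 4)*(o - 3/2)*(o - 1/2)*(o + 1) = o^4 - 5*o^3 + 11*o^2/4 + 23*o/4 - 3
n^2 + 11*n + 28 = (n + 4)*(n + 7)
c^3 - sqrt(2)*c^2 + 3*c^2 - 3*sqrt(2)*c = c*(c + 3)*(c - sqrt(2))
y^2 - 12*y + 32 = (y - 8)*(y - 4)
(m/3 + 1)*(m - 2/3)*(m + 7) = m^3/3 + 28*m^2/9 + 43*m/9 - 14/3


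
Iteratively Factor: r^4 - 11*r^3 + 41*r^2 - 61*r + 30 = (r - 5)*(r^3 - 6*r^2 + 11*r - 6) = (r - 5)*(r - 1)*(r^2 - 5*r + 6) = (r - 5)*(r - 3)*(r - 1)*(r - 2)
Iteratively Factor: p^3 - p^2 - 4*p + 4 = (p + 2)*(p^2 - 3*p + 2) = (p - 1)*(p + 2)*(p - 2)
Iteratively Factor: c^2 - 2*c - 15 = (c + 3)*(c - 5)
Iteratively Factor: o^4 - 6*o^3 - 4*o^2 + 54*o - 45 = (o - 5)*(o^3 - o^2 - 9*o + 9) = (o - 5)*(o - 3)*(o^2 + 2*o - 3) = (o - 5)*(o - 3)*(o - 1)*(o + 3)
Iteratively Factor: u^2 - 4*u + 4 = (u - 2)*(u - 2)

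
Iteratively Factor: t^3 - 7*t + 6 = (t - 1)*(t^2 + t - 6) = (t - 2)*(t - 1)*(t + 3)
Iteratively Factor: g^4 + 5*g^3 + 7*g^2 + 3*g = (g + 3)*(g^3 + 2*g^2 + g) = (g + 1)*(g + 3)*(g^2 + g) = (g + 1)^2*(g + 3)*(g)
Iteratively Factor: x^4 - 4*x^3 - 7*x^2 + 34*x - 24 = (x + 3)*(x^3 - 7*x^2 + 14*x - 8) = (x - 2)*(x + 3)*(x^2 - 5*x + 4) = (x - 4)*(x - 2)*(x + 3)*(x - 1)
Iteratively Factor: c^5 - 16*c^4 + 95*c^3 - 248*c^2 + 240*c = (c - 4)*(c^4 - 12*c^3 + 47*c^2 - 60*c) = (c - 4)^2*(c^3 - 8*c^2 + 15*c) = c*(c - 4)^2*(c^2 - 8*c + 15) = c*(c - 5)*(c - 4)^2*(c - 3)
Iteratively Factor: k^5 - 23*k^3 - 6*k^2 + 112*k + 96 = (k + 1)*(k^4 - k^3 - 22*k^2 + 16*k + 96) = (k + 1)*(k + 4)*(k^3 - 5*k^2 - 2*k + 24) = (k - 3)*(k + 1)*(k + 4)*(k^2 - 2*k - 8) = (k - 3)*(k + 1)*(k + 2)*(k + 4)*(k - 4)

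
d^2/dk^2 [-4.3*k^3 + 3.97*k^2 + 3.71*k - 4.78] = 7.94 - 25.8*k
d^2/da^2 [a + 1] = 0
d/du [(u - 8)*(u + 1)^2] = 3*(u - 5)*(u + 1)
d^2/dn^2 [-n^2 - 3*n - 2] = -2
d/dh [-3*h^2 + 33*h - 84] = 33 - 6*h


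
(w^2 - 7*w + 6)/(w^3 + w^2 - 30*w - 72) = (w - 1)/(w^2 + 7*w + 12)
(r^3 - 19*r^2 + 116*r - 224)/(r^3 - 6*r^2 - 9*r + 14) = (r^2 - 12*r + 32)/(r^2 + r - 2)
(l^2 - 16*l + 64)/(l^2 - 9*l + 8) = (l - 8)/(l - 1)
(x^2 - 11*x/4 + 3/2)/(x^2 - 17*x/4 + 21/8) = 2*(x - 2)/(2*x - 7)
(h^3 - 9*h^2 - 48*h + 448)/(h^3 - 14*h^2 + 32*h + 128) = (h + 7)/(h + 2)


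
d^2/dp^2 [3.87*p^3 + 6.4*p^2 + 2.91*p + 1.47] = 23.22*p + 12.8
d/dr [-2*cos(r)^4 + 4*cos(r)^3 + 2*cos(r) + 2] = 2*(4*cos(r)^3 - 6*cos(r)^2 - 1)*sin(r)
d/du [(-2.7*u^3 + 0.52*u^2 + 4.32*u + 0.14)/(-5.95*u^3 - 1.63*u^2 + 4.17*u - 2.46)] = (7.495*u^4 + 28.89*u^3 + 31.635*u^2 - 2.102*u - 11.211)/(35.4025*u^6 + 19.397*u^5 - 46.9661*u^4 + 15.6798*u^3 + 25.4085*u^2 - 20.5164*u + 6.0516)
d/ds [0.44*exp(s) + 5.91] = 0.44*exp(s)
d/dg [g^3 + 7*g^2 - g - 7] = 3*g^2 + 14*g - 1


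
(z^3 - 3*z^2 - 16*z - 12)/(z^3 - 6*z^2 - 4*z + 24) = (z + 1)/(z - 2)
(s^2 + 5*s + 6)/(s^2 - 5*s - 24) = (s + 2)/(s - 8)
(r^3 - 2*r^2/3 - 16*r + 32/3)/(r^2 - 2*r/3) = r - 16/r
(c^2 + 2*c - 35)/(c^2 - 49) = (c - 5)/(c - 7)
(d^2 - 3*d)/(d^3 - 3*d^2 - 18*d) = (3 - d)/(-d^2 + 3*d + 18)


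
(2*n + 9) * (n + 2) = 2*n^2 + 13*n + 18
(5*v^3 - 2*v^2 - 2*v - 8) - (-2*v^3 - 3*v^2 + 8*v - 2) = 7*v^3 + v^2 - 10*v - 6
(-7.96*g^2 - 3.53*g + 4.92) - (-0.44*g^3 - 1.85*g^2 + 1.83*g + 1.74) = 0.44*g^3 - 6.11*g^2 - 5.36*g + 3.18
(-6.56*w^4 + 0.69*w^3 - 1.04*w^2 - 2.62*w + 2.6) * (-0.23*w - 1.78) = 1.5088*w^5 + 11.5181*w^4 - 0.989*w^3 + 2.4538*w^2 + 4.0656*w - 4.628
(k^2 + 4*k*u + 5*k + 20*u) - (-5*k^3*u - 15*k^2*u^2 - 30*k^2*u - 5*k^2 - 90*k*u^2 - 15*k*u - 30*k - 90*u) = 5*k^3*u + 15*k^2*u^2 + 30*k^2*u + 6*k^2 + 90*k*u^2 + 19*k*u + 35*k + 110*u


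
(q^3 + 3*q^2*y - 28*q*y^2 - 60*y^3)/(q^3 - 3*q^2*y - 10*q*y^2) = (q + 6*y)/q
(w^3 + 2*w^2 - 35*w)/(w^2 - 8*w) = (w^2 + 2*w - 35)/(w - 8)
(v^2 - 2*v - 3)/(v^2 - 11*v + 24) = (v + 1)/(v - 8)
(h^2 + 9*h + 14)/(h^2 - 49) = (h + 2)/(h - 7)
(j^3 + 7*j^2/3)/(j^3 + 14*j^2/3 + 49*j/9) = 3*j/(3*j + 7)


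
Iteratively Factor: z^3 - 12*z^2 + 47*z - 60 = (z - 4)*(z^2 - 8*z + 15) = (z - 5)*(z - 4)*(z - 3)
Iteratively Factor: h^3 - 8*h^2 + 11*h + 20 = (h - 5)*(h^2 - 3*h - 4) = (h - 5)*(h - 4)*(h + 1)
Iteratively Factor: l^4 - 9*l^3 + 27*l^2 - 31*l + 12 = (l - 1)*(l^3 - 8*l^2 + 19*l - 12) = (l - 1)^2*(l^2 - 7*l + 12) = (l - 3)*(l - 1)^2*(l - 4)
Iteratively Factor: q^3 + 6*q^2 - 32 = (q - 2)*(q^2 + 8*q + 16) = (q - 2)*(q + 4)*(q + 4)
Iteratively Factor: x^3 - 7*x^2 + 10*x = (x)*(x^2 - 7*x + 10) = x*(x - 5)*(x - 2)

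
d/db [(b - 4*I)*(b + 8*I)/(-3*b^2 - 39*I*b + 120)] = -3*I/(b^2 + 10*I*b - 25)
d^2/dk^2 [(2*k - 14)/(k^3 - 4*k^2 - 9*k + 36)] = 4*((k - 7)*(-3*k^2 + 8*k + 9)^2 + (-3*k^2 + 8*k - (k - 7)*(3*k - 4) + 9)*(k^3 - 4*k^2 - 9*k + 36))/(k^3 - 4*k^2 - 9*k + 36)^3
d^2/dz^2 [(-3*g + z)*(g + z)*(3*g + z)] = 2*g + 6*z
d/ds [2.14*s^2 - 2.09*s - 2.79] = 4.28*s - 2.09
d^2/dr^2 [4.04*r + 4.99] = 0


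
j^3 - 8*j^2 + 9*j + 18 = (j - 6)*(j - 3)*(j + 1)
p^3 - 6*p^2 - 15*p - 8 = (p - 8)*(p + 1)^2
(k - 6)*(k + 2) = k^2 - 4*k - 12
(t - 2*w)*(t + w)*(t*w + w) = t^3*w - t^2*w^2 + t^2*w - 2*t*w^3 - t*w^2 - 2*w^3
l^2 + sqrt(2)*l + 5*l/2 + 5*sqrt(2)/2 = (l + 5/2)*(l + sqrt(2))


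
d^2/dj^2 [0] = 0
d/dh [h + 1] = 1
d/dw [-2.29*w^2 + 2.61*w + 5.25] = 2.61 - 4.58*w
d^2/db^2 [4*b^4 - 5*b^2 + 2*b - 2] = 48*b^2 - 10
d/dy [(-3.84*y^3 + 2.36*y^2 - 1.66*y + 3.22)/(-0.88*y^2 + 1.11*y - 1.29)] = (3.3792*y^4 - 8.5248*y^3 + 16.0196*y^2 - 0.4216*y - 1.4328)/(0.7744*y^4 - 1.9536*y^3 + 3.5025*y^2 - 2.8638*y + 1.6641)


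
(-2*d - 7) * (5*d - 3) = -10*d^2 - 29*d + 21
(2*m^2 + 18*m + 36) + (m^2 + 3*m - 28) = 3*m^2 + 21*m + 8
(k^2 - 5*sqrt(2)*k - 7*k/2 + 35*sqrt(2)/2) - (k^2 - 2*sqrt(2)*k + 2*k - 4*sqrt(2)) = -11*k/2 - 3*sqrt(2)*k + 43*sqrt(2)/2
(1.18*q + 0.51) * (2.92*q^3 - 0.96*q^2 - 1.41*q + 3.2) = 3.4456*q^4 + 0.3564*q^3 - 2.1534*q^2 + 3.0569*q + 1.632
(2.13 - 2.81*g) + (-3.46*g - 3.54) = -6.27*g - 1.41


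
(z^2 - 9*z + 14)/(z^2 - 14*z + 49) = (z - 2)/(z - 7)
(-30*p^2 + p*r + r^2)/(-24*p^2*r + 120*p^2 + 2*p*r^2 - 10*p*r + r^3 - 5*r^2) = (5*p - r)/(4*p*r - 20*p - r^2 + 5*r)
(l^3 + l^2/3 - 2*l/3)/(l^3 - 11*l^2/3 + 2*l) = (l + 1)/(l - 3)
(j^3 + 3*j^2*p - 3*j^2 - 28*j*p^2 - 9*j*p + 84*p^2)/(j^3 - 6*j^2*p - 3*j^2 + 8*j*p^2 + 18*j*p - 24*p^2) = (-j - 7*p)/(-j + 2*p)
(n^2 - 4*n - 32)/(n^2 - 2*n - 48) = (n + 4)/(n + 6)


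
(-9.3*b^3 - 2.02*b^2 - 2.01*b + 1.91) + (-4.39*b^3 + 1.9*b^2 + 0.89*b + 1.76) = -13.69*b^3 - 0.12*b^2 - 1.12*b + 3.67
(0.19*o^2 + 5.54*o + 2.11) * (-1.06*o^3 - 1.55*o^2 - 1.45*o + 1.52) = -0.2014*o^5 - 6.1669*o^4 - 11.0991*o^3 - 11.0147*o^2 + 5.3613*o + 3.2072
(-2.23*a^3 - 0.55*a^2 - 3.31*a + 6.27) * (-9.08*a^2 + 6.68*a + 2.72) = 20.2484*a^5 - 9.9024*a^4 + 20.3152*a^3 - 80.5384*a^2 + 32.8804*a + 17.0544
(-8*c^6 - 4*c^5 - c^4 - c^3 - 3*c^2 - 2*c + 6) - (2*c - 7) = -8*c^6 - 4*c^5 - c^4 - c^3 - 3*c^2 - 4*c + 13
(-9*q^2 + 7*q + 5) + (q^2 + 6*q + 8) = -8*q^2 + 13*q + 13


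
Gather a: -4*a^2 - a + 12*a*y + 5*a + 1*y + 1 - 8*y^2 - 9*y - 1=-4*a^2 + a*(12*y + 4) - 8*y^2 - 8*y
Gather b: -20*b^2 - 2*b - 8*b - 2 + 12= -20*b^2 - 10*b + 10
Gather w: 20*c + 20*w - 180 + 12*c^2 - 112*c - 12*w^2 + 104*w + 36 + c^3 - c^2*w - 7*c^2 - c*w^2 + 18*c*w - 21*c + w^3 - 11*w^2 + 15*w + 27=c^3 + 5*c^2 - 113*c + w^3 + w^2*(-c - 23) + w*(-c^2 + 18*c + 139) - 117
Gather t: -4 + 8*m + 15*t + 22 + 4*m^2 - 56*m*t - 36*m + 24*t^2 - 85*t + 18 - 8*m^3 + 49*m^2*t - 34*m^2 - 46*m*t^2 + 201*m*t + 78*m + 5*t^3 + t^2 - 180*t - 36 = -8*m^3 - 30*m^2 + 50*m + 5*t^3 + t^2*(25 - 46*m) + t*(49*m^2 + 145*m - 250)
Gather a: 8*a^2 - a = 8*a^2 - a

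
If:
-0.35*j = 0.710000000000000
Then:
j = -2.03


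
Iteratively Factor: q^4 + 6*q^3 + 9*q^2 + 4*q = (q + 4)*(q^3 + 2*q^2 + q) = (q + 1)*(q + 4)*(q^2 + q) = q*(q + 1)*(q + 4)*(q + 1)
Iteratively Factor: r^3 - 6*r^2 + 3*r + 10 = (r - 2)*(r^2 - 4*r - 5) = (r - 2)*(r + 1)*(r - 5)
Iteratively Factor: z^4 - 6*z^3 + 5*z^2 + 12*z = (z + 1)*(z^3 - 7*z^2 + 12*z) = (z - 4)*(z + 1)*(z^2 - 3*z) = z*(z - 4)*(z + 1)*(z - 3)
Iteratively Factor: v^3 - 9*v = (v - 3)*(v^2 + 3*v) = v*(v - 3)*(v + 3)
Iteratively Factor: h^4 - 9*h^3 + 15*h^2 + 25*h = (h - 5)*(h^3 - 4*h^2 - 5*h) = (h - 5)*(h + 1)*(h^2 - 5*h) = (h - 5)^2*(h + 1)*(h)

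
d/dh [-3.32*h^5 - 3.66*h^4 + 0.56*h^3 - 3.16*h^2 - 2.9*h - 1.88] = -16.6*h^4 - 14.64*h^3 + 1.68*h^2 - 6.32*h - 2.9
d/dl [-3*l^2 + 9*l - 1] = 9 - 6*l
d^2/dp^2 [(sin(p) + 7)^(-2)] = 2*(7*sin(p) + cos(2*p) + 2)/(sin(p) + 7)^4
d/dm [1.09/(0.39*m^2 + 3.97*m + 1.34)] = (-0.8502*m - 4.3273)/(0.39*m^2 + 3.97*m + 1.34)^2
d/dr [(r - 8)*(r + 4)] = 2*r - 4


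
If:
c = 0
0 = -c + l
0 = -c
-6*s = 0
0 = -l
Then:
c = 0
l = 0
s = 0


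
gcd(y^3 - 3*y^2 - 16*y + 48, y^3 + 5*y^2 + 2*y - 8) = y + 4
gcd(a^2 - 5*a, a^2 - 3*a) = a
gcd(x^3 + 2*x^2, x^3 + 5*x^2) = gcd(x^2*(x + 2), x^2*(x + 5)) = x^2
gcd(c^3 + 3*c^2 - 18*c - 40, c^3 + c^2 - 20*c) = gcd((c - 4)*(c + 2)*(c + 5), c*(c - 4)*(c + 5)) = c^2 + c - 20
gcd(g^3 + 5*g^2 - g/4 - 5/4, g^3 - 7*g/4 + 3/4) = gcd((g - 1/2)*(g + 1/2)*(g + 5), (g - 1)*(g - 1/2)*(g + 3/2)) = g - 1/2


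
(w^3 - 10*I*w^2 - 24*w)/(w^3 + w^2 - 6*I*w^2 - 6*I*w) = (w - 4*I)/(w + 1)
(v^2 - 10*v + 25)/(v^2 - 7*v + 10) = (v - 5)/(v - 2)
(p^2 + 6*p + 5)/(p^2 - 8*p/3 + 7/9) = 9*(p^2 + 6*p + 5)/(9*p^2 - 24*p + 7)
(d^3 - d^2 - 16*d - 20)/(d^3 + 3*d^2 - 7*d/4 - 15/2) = 4*(d^2 - 3*d - 10)/(4*d^2 + 4*d - 15)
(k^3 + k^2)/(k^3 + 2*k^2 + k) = k/(k + 1)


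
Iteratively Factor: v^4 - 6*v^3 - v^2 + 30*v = (v + 2)*(v^3 - 8*v^2 + 15*v) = (v - 5)*(v + 2)*(v^2 - 3*v) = v*(v - 5)*(v + 2)*(v - 3)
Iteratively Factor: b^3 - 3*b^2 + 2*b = (b - 1)*(b^2 - 2*b) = b*(b - 1)*(b - 2)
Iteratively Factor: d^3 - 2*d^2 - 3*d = (d - 3)*(d^2 + d) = (d - 3)*(d + 1)*(d)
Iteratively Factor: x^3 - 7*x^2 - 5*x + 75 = (x - 5)*(x^2 - 2*x - 15) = (x - 5)*(x + 3)*(x - 5)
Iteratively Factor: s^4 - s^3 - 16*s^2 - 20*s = (s - 5)*(s^3 + 4*s^2 + 4*s) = (s - 5)*(s + 2)*(s^2 + 2*s) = s*(s - 5)*(s + 2)*(s + 2)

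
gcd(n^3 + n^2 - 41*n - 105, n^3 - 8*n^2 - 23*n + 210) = n^2 - 2*n - 35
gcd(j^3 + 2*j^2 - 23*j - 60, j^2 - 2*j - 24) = j + 4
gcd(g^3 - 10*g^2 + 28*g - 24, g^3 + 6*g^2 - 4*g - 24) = g - 2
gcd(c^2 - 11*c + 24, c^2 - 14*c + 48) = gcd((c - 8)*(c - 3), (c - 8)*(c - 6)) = c - 8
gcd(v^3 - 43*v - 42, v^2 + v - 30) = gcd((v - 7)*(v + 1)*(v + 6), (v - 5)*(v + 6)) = v + 6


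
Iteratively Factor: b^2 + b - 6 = (b - 2)*(b + 3)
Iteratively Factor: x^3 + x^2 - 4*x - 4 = (x + 2)*(x^2 - x - 2) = (x + 1)*(x + 2)*(x - 2)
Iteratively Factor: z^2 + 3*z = (z + 3)*(z)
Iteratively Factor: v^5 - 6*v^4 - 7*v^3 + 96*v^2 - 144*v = (v - 4)*(v^4 - 2*v^3 - 15*v^2 + 36*v) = (v - 4)*(v + 4)*(v^3 - 6*v^2 + 9*v) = (v - 4)*(v - 3)*(v + 4)*(v^2 - 3*v) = v*(v - 4)*(v - 3)*(v + 4)*(v - 3)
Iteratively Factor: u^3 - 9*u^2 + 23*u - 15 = (u - 1)*(u^2 - 8*u + 15) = (u - 5)*(u - 1)*(u - 3)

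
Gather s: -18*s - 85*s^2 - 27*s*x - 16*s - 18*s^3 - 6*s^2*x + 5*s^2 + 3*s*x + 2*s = -18*s^3 + s^2*(-6*x - 80) + s*(-24*x - 32)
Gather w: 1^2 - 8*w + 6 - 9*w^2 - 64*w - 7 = -9*w^2 - 72*w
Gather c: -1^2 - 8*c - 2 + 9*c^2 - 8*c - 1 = 9*c^2 - 16*c - 4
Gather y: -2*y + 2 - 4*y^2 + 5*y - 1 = -4*y^2 + 3*y + 1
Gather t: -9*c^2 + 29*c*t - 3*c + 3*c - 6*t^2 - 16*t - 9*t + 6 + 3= -9*c^2 - 6*t^2 + t*(29*c - 25) + 9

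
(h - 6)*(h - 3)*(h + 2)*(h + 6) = h^4 - h^3 - 42*h^2 + 36*h + 216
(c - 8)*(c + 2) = c^2 - 6*c - 16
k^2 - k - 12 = (k - 4)*(k + 3)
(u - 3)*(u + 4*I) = u^2 - 3*u + 4*I*u - 12*I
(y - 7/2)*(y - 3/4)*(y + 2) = y^3 - 9*y^2/4 - 47*y/8 + 21/4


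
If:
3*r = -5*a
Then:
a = -3*r/5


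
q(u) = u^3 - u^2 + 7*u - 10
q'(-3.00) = 40.00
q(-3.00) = -67.00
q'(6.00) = 103.00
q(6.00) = 212.00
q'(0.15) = 6.77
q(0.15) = -8.97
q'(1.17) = 8.77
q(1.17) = -1.58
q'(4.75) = 65.19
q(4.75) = 107.86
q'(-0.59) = 9.22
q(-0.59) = -14.68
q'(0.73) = 7.14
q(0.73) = -5.03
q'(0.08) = 6.86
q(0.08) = -9.45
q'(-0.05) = 7.11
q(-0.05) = -10.35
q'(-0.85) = 10.87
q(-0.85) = -17.29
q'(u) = 3*u^2 - 2*u + 7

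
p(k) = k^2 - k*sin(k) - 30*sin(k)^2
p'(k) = -k*cos(k) + 2*k - 60*sin(k)*cos(k) - sin(k)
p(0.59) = -9.27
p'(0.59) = -27.60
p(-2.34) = -11.69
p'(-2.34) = -35.57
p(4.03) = 1.30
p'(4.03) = -17.99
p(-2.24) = -15.19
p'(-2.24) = -34.28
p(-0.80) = -15.37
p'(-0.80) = 29.66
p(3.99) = 2.03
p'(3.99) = -18.39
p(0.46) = -5.91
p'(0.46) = -23.80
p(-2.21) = -16.21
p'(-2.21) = -33.66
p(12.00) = 141.80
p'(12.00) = 41.58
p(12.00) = 141.80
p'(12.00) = 41.58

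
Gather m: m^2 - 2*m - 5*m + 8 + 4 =m^2 - 7*m + 12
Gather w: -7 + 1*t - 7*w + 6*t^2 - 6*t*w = 6*t^2 + t + w*(-6*t - 7) - 7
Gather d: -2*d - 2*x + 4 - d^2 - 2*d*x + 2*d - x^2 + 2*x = -d^2 - 2*d*x - x^2 + 4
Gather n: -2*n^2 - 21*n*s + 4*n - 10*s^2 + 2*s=-2*n^2 + n*(4 - 21*s) - 10*s^2 + 2*s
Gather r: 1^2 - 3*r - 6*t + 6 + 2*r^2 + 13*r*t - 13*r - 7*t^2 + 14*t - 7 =2*r^2 + r*(13*t - 16) - 7*t^2 + 8*t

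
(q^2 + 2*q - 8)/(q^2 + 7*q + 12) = (q - 2)/(q + 3)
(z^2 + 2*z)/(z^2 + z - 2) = z/(z - 1)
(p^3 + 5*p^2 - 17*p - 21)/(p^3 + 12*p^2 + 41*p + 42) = (p^2 - 2*p - 3)/(p^2 + 5*p + 6)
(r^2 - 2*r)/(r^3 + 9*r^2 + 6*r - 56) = r/(r^2 + 11*r + 28)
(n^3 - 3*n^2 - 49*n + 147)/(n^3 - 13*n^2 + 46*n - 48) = (n^2 - 49)/(n^2 - 10*n + 16)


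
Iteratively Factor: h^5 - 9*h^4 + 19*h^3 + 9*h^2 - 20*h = (h + 1)*(h^4 - 10*h^3 + 29*h^2 - 20*h) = (h - 5)*(h + 1)*(h^3 - 5*h^2 + 4*h) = (h - 5)*(h - 4)*(h + 1)*(h^2 - h) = h*(h - 5)*(h - 4)*(h + 1)*(h - 1)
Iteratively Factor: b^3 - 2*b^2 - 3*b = (b)*(b^2 - 2*b - 3) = b*(b - 3)*(b + 1)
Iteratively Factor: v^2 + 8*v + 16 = (v + 4)*(v + 4)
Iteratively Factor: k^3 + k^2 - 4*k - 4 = (k + 2)*(k^2 - k - 2) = (k - 2)*(k + 2)*(k + 1)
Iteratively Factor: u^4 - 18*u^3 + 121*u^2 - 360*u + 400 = (u - 5)*(u^3 - 13*u^2 + 56*u - 80) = (u - 5)*(u - 4)*(u^2 - 9*u + 20) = (u - 5)^2*(u - 4)*(u - 4)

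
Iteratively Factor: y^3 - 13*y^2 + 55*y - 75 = (y - 5)*(y^2 - 8*y + 15) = (y - 5)^2*(y - 3)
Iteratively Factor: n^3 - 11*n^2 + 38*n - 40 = (n - 2)*(n^2 - 9*n + 20) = (n - 5)*(n - 2)*(n - 4)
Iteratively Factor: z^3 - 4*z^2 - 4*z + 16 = (z + 2)*(z^2 - 6*z + 8) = (z - 2)*(z + 2)*(z - 4)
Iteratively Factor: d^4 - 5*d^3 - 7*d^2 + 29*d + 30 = (d + 1)*(d^3 - 6*d^2 - d + 30) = (d - 5)*(d + 1)*(d^2 - d - 6) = (d - 5)*(d + 1)*(d + 2)*(d - 3)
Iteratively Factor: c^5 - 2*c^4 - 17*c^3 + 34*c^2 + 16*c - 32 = (c + 4)*(c^4 - 6*c^3 + 7*c^2 + 6*c - 8) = (c + 1)*(c + 4)*(c^3 - 7*c^2 + 14*c - 8) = (c - 4)*(c + 1)*(c + 4)*(c^2 - 3*c + 2) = (c - 4)*(c - 1)*(c + 1)*(c + 4)*(c - 2)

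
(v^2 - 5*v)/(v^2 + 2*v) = (v - 5)/(v + 2)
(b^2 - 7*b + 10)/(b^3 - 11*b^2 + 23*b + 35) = (b - 2)/(b^2 - 6*b - 7)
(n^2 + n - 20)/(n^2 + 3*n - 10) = (n - 4)/(n - 2)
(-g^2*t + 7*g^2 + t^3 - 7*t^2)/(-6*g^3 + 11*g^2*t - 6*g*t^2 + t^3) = (g*t - 7*g + t^2 - 7*t)/(6*g^2 - 5*g*t + t^2)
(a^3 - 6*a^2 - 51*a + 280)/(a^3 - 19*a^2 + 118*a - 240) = (a + 7)/(a - 6)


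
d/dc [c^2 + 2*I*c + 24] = 2*c + 2*I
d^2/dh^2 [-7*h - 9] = 0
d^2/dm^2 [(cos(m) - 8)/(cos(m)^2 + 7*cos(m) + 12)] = (-9*(1 - cos(2*m))^2*cos(m)/4 + 39*(1 - cos(2*m))^2/4 - 1042*cos(m) + 61*cos(2*m) + 117*cos(3*m)/2 + cos(5*m)/2 - 738)/((cos(m) + 3)^3*(cos(m) + 4)^3)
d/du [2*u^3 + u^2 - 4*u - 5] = 6*u^2 + 2*u - 4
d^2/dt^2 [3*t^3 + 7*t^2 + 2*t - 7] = 18*t + 14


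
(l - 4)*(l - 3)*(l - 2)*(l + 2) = l^4 - 7*l^3 + 8*l^2 + 28*l - 48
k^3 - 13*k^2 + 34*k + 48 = (k - 8)*(k - 6)*(k + 1)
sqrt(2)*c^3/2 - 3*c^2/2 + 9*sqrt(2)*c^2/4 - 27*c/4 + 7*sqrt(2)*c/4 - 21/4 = (c + 7/2)*(c - 3*sqrt(2)/2)*(sqrt(2)*c/2 + sqrt(2)/2)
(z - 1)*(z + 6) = z^2 + 5*z - 6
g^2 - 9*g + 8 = (g - 8)*(g - 1)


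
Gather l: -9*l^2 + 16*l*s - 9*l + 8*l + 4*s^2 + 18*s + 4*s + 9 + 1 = -9*l^2 + l*(16*s - 1) + 4*s^2 + 22*s + 10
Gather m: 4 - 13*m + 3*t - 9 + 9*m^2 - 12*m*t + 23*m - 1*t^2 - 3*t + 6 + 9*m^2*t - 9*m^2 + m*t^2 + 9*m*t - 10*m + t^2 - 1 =9*m^2*t + m*(t^2 - 3*t)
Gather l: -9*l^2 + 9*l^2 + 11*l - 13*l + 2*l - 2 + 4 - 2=0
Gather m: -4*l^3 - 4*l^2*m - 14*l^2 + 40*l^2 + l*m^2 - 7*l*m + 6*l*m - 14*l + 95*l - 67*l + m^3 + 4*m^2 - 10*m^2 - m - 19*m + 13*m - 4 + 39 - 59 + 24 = -4*l^3 + 26*l^2 + 14*l + m^3 + m^2*(l - 6) + m*(-4*l^2 - l - 7)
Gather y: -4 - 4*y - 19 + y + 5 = -3*y - 18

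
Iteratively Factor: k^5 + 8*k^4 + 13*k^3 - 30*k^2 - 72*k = (k - 2)*(k^4 + 10*k^3 + 33*k^2 + 36*k) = (k - 2)*(k + 3)*(k^3 + 7*k^2 + 12*k) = (k - 2)*(k + 3)^2*(k^2 + 4*k) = k*(k - 2)*(k + 3)^2*(k + 4)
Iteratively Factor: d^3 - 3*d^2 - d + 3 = (d - 3)*(d^2 - 1) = (d - 3)*(d - 1)*(d + 1)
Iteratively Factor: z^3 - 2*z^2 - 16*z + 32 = (z + 4)*(z^2 - 6*z + 8) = (z - 2)*(z + 4)*(z - 4)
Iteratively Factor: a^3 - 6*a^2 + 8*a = (a - 4)*(a^2 - 2*a) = (a - 4)*(a - 2)*(a)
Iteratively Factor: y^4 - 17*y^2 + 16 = (y - 4)*(y^3 + 4*y^2 - y - 4) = (y - 4)*(y - 1)*(y^2 + 5*y + 4) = (y - 4)*(y - 1)*(y + 1)*(y + 4)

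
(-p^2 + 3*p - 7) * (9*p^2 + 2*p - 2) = -9*p^4 + 25*p^3 - 55*p^2 - 20*p + 14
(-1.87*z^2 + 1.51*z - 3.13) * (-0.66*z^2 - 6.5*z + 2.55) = 1.2342*z^4 + 11.1584*z^3 - 12.5177*z^2 + 24.1955*z - 7.9815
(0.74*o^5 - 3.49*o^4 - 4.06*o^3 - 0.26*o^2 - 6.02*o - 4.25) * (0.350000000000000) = 0.259*o^5 - 1.2215*o^4 - 1.421*o^3 - 0.091*o^2 - 2.107*o - 1.4875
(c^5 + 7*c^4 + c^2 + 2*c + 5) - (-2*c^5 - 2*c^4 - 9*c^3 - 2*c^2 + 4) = 3*c^5 + 9*c^4 + 9*c^3 + 3*c^2 + 2*c + 1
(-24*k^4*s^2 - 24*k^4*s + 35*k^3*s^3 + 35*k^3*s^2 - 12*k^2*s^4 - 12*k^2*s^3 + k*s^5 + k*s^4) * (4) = -96*k^4*s^2 - 96*k^4*s + 140*k^3*s^3 + 140*k^3*s^2 - 48*k^2*s^4 - 48*k^2*s^3 + 4*k*s^5 + 4*k*s^4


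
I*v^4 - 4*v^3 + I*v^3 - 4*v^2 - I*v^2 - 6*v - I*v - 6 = (v + 1)*(v + 2*I)*(v + 3*I)*(I*v + 1)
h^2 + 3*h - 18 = (h - 3)*(h + 6)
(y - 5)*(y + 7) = y^2 + 2*y - 35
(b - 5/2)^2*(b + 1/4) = b^3 - 19*b^2/4 + 5*b + 25/16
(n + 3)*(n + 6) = n^2 + 9*n + 18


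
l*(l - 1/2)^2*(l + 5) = l^4 + 4*l^3 - 19*l^2/4 + 5*l/4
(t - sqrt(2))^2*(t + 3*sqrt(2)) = t^3 + sqrt(2)*t^2 - 10*t + 6*sqrt(2)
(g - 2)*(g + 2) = g^2 - 4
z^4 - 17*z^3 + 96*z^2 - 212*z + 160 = (z - 8)*(z - 5)*(z - 2)^2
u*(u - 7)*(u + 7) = u^3 - 49*u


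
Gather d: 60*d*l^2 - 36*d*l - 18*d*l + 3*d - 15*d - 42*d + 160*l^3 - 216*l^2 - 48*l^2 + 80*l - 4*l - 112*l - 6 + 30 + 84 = d*(60*l^2 - 54*l - 54) + 160*l^3 - 264*l^2 - 36*l + 108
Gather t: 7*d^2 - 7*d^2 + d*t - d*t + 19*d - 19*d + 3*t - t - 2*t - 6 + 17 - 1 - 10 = 0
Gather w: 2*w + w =3*w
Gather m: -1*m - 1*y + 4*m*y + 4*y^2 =m*(4*y - 1) + 4*y^2 - y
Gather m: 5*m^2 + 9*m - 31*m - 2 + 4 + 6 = 5*m^2 - 22*m + 8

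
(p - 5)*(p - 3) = p^2 - 8*p + 15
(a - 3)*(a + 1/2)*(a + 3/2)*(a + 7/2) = a^4 + 5*a^3/2 - 35*a^2/4 - 165*a/8 - 63/8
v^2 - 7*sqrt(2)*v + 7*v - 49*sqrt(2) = (v + 7)*(v - 7*sqrt(2))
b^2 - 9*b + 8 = (b - 8)*(b - 1)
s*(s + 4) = s^2 + 4*s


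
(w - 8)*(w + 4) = w^2 - 4*w - 32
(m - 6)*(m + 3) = m^2 - 3*m - 18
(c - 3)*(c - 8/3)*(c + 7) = c^3 + 4*c^2/3 - 95*c/3 + 56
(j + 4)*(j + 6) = j^2 + 10*j + 24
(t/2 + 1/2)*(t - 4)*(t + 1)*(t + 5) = t^4/2 + 3*t^3/2 - 17*t^2/2 - 39*t/2 - 10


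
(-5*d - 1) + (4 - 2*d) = 3 - 7*d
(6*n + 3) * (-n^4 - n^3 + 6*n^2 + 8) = -6*n^5 - 9*n^4 + 33*n^3 + 18*n^2 + 48*n + 24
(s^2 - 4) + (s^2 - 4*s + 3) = 2*s^2 - 4*s - 1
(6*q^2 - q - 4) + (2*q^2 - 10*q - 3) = 8*q^2 - 11*q - 7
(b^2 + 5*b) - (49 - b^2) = 2*b^2 + 5*b - 49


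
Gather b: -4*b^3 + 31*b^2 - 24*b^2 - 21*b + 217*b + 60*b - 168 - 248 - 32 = -4*b^3 + 7*b^2 + 256*b - 448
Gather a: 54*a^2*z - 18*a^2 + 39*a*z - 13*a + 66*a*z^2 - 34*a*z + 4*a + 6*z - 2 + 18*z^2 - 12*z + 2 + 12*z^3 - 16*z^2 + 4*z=a^2*(54*z - 18) + a*(66*z^2 + 5*z - 9) + 12*z^3 + 2*z^2 - 2*z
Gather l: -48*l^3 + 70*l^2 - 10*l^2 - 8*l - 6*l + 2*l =-48*l^3 + 60*l^2 - 12*l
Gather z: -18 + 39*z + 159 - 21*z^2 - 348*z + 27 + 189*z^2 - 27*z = 168*z^2 - 336*z + 168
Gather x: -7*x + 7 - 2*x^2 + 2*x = -2*x^2 - 5*x + 7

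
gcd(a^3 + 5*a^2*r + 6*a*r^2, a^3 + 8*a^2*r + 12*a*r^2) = a^2 + 2*a*r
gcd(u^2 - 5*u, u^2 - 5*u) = u^2 - 5*u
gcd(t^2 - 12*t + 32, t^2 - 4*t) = t - 4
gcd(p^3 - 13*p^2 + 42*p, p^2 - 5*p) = p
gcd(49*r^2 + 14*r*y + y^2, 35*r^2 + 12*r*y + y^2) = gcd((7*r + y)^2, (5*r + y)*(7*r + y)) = 7*r + y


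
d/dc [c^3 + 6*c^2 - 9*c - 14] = 3*c^2 + 12*c - 9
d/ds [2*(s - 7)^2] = 4*s - 28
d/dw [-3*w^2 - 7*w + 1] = -6*w - 7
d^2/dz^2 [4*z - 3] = 0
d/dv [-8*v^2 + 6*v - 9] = 6 - 16*v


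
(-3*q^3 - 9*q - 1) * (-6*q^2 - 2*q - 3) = 18*q^5 + 6*q^4 + 63*q^3 + 24*q^2 + 29*q + 3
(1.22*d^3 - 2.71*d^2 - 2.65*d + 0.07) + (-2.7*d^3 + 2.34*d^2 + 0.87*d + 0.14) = -1.48*d^3 - 0.37*d^2 - 1.78*d + 0.21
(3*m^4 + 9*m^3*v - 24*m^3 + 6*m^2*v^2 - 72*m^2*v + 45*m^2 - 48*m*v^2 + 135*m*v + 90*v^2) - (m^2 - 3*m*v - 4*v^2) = 3*m^4 + 9*m^3*v - 24*m^3 + 6*m^2*v^2 - 72*m^2*v + 44*m^2 - 48*m*v^2 + 138*m*v + 94*v^2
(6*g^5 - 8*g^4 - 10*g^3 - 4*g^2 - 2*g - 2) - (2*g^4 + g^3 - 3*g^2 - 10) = 6*g^5 - 10*g^4 - 11*g^3 - g^2 - 2*g + 8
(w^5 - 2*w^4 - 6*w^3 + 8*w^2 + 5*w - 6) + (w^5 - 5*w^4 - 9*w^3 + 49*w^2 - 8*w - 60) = 2*w^5 - 7*w^4 - 15*w^3 + 57*w^2 - 3*w - 66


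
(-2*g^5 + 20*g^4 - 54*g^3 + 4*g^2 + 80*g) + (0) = -2*g^5 + 20*g^4 - 54*g^3 + 4*g^2 + 80*g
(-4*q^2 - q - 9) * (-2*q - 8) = 8*q^3 + 34*q^2 + 26*q + 72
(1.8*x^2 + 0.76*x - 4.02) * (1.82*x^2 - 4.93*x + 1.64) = 3.276*x^4 - 7.4908*x^3 - 8.1112*x^2 + 21.065*x - 6.5928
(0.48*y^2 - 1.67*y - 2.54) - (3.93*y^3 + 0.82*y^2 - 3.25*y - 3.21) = -3.93*y^3 - 0.34*y^2 + 1.58*y + 0.67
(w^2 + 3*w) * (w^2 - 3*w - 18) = w^4 - 27*w^2 - 54*w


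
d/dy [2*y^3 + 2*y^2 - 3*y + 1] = 6*y^2 + 4*y - 3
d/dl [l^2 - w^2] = 2*l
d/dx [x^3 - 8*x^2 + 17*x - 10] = 3*x^2 - 16*x + 17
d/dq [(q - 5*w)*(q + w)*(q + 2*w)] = 3*q^2 - 4*q*w - 13*w^2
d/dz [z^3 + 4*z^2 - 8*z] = 3*z^2 + 8*z - 8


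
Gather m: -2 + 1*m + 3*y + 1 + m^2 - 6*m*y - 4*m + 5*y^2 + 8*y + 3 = m^2 + m*(-6*y - 3) + 5*y^2 + 11*y + 2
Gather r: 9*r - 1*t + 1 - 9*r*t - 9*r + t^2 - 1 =-9*r*t + t^2 - t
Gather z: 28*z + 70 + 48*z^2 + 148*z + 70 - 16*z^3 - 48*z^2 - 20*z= -16*z^3 + 156*z + 140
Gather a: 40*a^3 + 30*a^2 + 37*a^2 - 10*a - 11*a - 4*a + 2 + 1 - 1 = 40*a^3 + 67*a^2 - 25*a + 2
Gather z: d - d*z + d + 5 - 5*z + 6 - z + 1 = 2*d + z*(-d - 6) + 12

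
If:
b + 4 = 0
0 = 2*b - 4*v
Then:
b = -4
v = -2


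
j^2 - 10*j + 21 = (j - 7)*(j - 3)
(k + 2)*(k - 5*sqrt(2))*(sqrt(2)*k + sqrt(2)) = sqrt(2)*k^3 - 10*k^2 + 3*sqrt(2)*k^2 - 30*k + 2*sqrt(2)*k - 20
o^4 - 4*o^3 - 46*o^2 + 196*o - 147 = (o - 7)*(o - 3)*(o - 1)*(o + 7)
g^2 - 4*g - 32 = (g - 8)*(g + 4)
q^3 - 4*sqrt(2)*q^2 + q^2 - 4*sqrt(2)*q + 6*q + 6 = (q + 1)*(q - 3*sqrt(2))*(q - sqrt(2))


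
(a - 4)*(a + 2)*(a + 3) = a^3 + a^2 - 14*a - 24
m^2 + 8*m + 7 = (m + 1)*(m + 7)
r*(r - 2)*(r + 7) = r^3 + 5*r^2 - 14*r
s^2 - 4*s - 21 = (s - 7)*(s + 3)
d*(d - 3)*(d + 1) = d^3 - 2*d^2 - 3*d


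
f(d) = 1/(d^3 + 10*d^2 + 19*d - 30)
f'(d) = (-3*d^2 - 20*d - 19)/(d^3 + 10*d^2 + 19*d - 30)^2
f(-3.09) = -0.04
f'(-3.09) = 0.03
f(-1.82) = -0.03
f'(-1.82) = 0.01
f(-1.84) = -0.03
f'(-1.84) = 0.01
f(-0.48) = -0.03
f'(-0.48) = -0.01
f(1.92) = 0.02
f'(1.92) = -0.03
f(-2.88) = -0.04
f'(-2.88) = 0.02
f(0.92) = -0.31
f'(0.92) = -3.72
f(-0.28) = -0.03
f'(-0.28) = -0.01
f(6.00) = 0.00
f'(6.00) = 0.00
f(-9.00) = -0.00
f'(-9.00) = -0.00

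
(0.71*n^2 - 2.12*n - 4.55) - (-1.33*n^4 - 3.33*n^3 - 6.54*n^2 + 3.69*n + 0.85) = 1.33*n^4 + 3.33*n^3 + 7.25*n^2 - 5.81*n - 5.4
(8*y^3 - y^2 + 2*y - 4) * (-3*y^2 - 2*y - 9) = -24*y^5 - 13*y^4 - 76*y^3 + 17*y^2 - 10*y + 36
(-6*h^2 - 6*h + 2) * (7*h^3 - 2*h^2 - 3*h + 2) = -42*h^5 - 30*h^4 + 44*h^3 + 2*h^2 - 18*h + 4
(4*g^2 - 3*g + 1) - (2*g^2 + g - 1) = 2*g^2 - 4*g + 2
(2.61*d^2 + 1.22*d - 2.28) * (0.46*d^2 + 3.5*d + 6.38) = 1.2006*d^4 + 9.6962*d^3 + 19.873*d^2 - 0.1964*d - 14.5464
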